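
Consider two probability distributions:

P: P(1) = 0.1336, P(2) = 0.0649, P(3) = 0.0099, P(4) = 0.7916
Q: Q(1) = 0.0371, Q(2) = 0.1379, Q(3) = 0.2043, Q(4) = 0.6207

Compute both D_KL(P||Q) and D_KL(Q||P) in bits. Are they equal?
D_KL(P||Q) = 0.4109 bits, D_KL(Q||P) = 0.7558 bits. No, they are not equal.

D_KL(P||Q) = Σ P(x) log₂(P(x)/Q(x))

Computing term by term:
  P(1)·log₂(P(1)/Q(1)) = 0.1336·log₂(0.1336/0.0371) = 0.24695
  P(2)·log₂(P(2)/Q(2)) = 0.0649·log₂(0.0649/0.1379) = -0.07057
  P(3)·log₂(P(3)/Q(3)) = 0.0099·log₂(0.0099/0.2043) = -0.04323
  P(4)·log₂(P(4)/Q(4)) = 0.7916·log₂(0.7916/0.6207) = 0.27775

D_KL(P||Q) = 0.24695 - 0.07057 - 0.04323 + 0.27775 = 0.41090 ≈ 0.4109 bits

D_KL(Q||P) = Σ Q(x) log₂(Q(x)/P(x))

Computing term by term:
  Q(1)·log₂(Q(1)/P(1)) = 0.0371·log₂(0.0371/0.1336) = -0.06858
  Q(2)·log₂(Q(2)/P(2)) = 0.1379·log₂(0.1379/0.0649) = 0.14994
  Q(3)·log₂(Q(3)/P(3)) = 0.2043·log₂(0.2043/0.0099) = 0.89220
  Q(4)·log₂(Q(4)/P(4)) = 0.6207·log₂(0.6207/0.7916) = -0.21779

D_KL(Q||P) = -0.06858 + 0.14994 + 0.89220 - 0.21779 = 0.75577 ≈ 0.7558 bits

These are NOT equal (difference: 0.3449 bits). KL divergence is asymmetric: D_KL(P||Q) ≠ D_KL(Q||P) in general.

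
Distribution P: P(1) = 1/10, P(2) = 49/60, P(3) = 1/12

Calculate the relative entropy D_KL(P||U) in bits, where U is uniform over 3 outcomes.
0.7154 bits

U(i) = 1/3 for all i

D_KL(P||U) = Σ P(x) log₂(P(x) / (1/3))
           = Σ P(x) log₂(P(x)) + log₂(3)
           = log₂(3) - H(P)

H(P) = -Σ P(x) log₂(P(x)):
  -P(1)·log₂(P(1)) = -(1/10)·log₂(1/10) = 0.33219
  -P(2)·log₂(P(2)) = -(49/60)·log₂(49/60) = 0.23861
  -P(3)·log₂(P(3)) = -(1/12)·log₂(1/12) = 0.29875
H(P) = 0.33219 + 0.23861 + 0.29875 = 0.86955 bits

log₂(3) = 1.58496 bits

D_KL(P||U) = 1.58496 - 0.86955 = 0.71541 ≈ 0.7154 bits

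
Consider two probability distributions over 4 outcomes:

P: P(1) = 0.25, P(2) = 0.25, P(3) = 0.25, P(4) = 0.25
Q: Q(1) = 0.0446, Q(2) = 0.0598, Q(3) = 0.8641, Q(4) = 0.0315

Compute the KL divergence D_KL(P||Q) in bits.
1.4374 bits

D_KL(P||Q) = Σ P(x) log₂(P(x)/Q(x))

Computing term by term:
  P(1)·log₂(P(1)/Q(1)) = 0.25·log₂(0.25/0.0446) = 0.62170
  P(2)·log₂(P(2)/Q(2)) = 0.25·log₂(0.25/0.0598) = 0.51593
  P(3)·log₂(P(3)/Q(3)) = 0.25·log₂(0.25/0.8641) = -0.44732
  P(4)·log₂(P(4)/Q(4)) = 0.25·log₂(0.25/0.0315) = 0.74713

D_KL(P||Q) = 0.62170 + 0.51593 - 0.44732 + 0.74713 = 1.43744 ≈ 1.4374 bits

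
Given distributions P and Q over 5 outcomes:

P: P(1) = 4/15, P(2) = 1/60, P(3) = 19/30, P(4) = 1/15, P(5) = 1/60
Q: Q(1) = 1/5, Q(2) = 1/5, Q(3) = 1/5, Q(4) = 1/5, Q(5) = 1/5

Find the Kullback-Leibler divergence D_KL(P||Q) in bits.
0.9387 bits

D_KL(P||Q) = Σ P(x) log₂(P(x)/Q(x))

Computing term by term:
  P(1)·log₂(P(1)/Q(1)) = (4/15)·log₂((4/15)/(1/5)) = 0.11068
  P(2)·log₂(P(2)/Q(2)) = (1/60)·log₂((1/60)/(1/5)) = -0.05975
  P(3)·log₂(P(3)/Q(3)) = (19/30)·log₂((19/30)/(1/5)) = 1.05321
  P(4)·log₂(P(4)/Q(4)) = (1/15)·log₂((1/15)/(1/5)) = -0.10566
  P(5)·log₂(P(5)/Q(5)) = (1/60)·log₂((1/60)/(1/5)) = -0.05975

D_KL(P||Q) = 0.11068 - 0.05975 + 1.05321 - 0.10566 - 0.05975 = 0.93873 ≈ 0.9387 bits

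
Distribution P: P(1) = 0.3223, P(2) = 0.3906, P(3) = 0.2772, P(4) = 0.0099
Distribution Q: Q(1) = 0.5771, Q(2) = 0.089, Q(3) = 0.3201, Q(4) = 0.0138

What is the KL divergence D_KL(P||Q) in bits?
0.5003 bits

D_KL(P||Q) = Σ P(x) log₂(P(x)/Q(x))

Computing term by term:
  P(1)·log₂(P(1)/Q(1)) = 0.3223·log₂(0.3223/0.5771) = -0.27087
  P(2)·log₂(P(2)/Q(2)) = 0.3906·log₂(0.3906/0.089) = 0.83347
  P(3)·log₂(P(3)/Q(3)) = 0.2772·log₂(0.2772/0.3201) = -0.05755
  P(4)·log₂(P(4)/Q(4)) = 0.0099·log₂(0.0099/0.0138) = -0.00474

D_KL(P||Q) = -0.27087 + 0.83347 - 0.05755 - 0.00474 = 0.50031 ≈ 0.5003 bits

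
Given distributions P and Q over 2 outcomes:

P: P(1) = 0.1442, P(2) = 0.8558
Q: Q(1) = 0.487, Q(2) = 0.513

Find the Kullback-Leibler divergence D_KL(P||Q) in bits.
0.3787 bits

D_KL(P||Q) = Σ P(x) log₂(P(x)/Q(x))

Computing term by term:
  P(1)·log₂(P(1)/Q(1)) = 0.1442·log₂(0.1442/0.487) = -0.25319
  P(2)·log₂(P(2)/Q(2)) = 0.8558·log₂(0.8558/0.513) = 0.63185

D_KL(P||Q) = -0.25319 + 0.63185 = 0.37866 ≈ 0.3787 bits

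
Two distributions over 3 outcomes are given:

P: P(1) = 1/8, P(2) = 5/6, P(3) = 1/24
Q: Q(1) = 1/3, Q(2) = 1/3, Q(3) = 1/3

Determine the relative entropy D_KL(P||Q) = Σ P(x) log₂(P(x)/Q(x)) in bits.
0.7997 bits

D_KL(P||Q) = Σ P(x) log₂(P(x)/Q(x))

Computing term by term:
  P(1)·log₂(P(1)/Q(1)) = (1/8)·log₂((1/8)/(1/3)) = -0.17688
  P(2)·log₂(P(2)/Q(2)) = (5/6)·log₂((5/6)/(1/3)) = 1.10161
  P(3)·log₂(P(3)/Q(3)) = (1/24)·log₂((1/24)/(1/3)) = -0.12500

D_KL(P||Q) = -0.17688 + 1.10161 - 0.12500 = 0.79973 ≈ 0.7997 bits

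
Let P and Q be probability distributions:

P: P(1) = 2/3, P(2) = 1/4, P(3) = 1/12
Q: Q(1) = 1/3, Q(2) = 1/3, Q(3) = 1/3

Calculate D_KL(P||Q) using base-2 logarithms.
0.3962 bits

D_KL(P||Q) = Σ P(x) log₂(P(x)/Q(x))

Computing term by term:
  P(1)·log₂(P(1)/Q(1)) = (2/3)·log₂((2/3)/(1/3)) = 0.66667
  P(2)·log₂(P(2)/Q(2)) = (1/4)·log₂((1/4)/(1/3)) = -0.10376
  P(3)·log₂(P(3)/Q(3)) = (1/12)·log₂((1/12)/(1/3)) = -0.16667

D_KL(P||Q) = 0.66667 - 0.10376 - 0.16667 = 0.39624 ≈ 0.3962 bits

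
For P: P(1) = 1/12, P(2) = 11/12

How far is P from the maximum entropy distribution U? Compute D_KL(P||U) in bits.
0.5862 bits

U(i) = 1/2 for all i

D_KL(P||U) = Σ P(x) log₂(P(x) / (1/2))
           = Σ P(x) log₂(P(x)) + log₂(2)
           = log₂(2) - H(P)

H(P) = -Σ P(x) log₂(P(x)):
  -P(1)·log₂(P(1)) = -(1/12)·log₂(1/12) = 0.29875
  -P(2)·log₂(P(2)) = -(11/12)·log₂(11/12) = 0.11507
H(P) = 0.29875 + 0.11507 = 0.41382 bits

log₂(2) = 1.00000 bits

D_KL(P||U) = 1.00000 - 0.41382 = 0.58618 ≈ 0.5862 bits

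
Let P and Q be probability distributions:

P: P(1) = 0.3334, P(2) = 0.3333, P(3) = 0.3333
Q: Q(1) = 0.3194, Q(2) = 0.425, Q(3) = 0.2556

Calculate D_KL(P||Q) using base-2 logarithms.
0.0314 bits

D_KL(P||Q) = Σ P(x) log₂(P(x)/Q(x))

Computing term by term:
  P(1)·log₂(P(1)/Q(1)) = 0.3334·log₂(0.3334/0.3194) = 0.02063
  P(2)·log₂(P(2)/Q(2)) = 0.3333·log₂(0.3333/0.425) = -0.11687
  P(3)·log₂(P(3)/Q(3)) = 0.3333·log₂(0.3333/0.2556) = 0.12763

D_KL(P||Q) = 0.02063 - 0.11687 + 0.12763 = 0.03139 ≈ 0.0314 bits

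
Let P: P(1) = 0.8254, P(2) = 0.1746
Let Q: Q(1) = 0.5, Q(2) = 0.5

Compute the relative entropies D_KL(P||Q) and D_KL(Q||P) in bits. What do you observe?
D_KL(P||Q) = 0.3319 bits, D_KL(Q||P) = 0.3974 bits. The two directions give different values (D_KL(Q||P) exceeds D_KL(P||Q) by 0.0655 bits): KL divergence is asymmetric.

D_KL(P||Q) = Σ P(x) log₂(P(x)/Q(x))

Computing term by term:
  P(1)·log₂(P(1)/Q(1)) = 0.8254·log₂(0.8254/0.5) = 0.59690
  P(2)·log₂(P(2)/Q(2)) = 0.1746·log₂(0.1746/0.5) = -0.26502

D_KL(P||Q) = 0.59690 - 0.26502 = 0.33188 ≈ 0.3319 bits

D_KL(Q||P) = Σ Q(x) log₂(Q(x)/P(x))

Computing term by term:
  Q(1)·log₂(Q(1)/P(1)) = 0.5·log₂(0.5/0.8254) = -0.36158
  Q(2)·log₂(Q(2)/P(2)) = 0.5·log₂(0.5/0.1746) = 0.75894

D_KL(Q||P) = -0.36158 + 0.75894 = 0.39736 ≈ 0.3974 bits

These are NOT equal (difference: 0.0655 bits). KL divergence is asymmetric: D_KL(P||Q) ≠ D_KL(Q||P) in general.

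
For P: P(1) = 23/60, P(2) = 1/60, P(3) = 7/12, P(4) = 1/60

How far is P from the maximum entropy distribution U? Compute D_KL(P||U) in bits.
0.8192 bits

U(i) = 1/4 for all i

D_KL(P||U) = Σ P(x) log₂(P(x) / (1/4))
           = Σ P(x) log₂(P(x)) + log₂(4)
           = log₂(4) - H(P)

H(P) = -Σ P(x) log₂(P(x)):
  -P(1)·log₂(P(1)) = -(23/60)·log₂(23/60) = 0.53028
  -P(2)·log₂(P(2)) = -(1/60)·log₂(1/60) = 0.09845
  -P(3)·log₂(P(3)) = -(7/12)·log₂(7/12) = 0.45360
  -P(4)·log₂(P(4)) = -(1/60)·log₂(1/60) = 0.09845
H(P) = 0.53028 + 0.09845 + 0.45360 + 0.09845 = 1.18078 bits

log₂(4) = 2.00000 bits

D_KL(P||U) = 2.00000 - 1.18078 = 0.81922 ≈ 0.8192 bits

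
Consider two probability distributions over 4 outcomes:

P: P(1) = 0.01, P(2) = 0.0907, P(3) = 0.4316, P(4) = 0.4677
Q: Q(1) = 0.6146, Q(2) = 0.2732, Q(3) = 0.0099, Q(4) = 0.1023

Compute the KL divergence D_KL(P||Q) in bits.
3.1724 bits

D_KL(P||Q) = Σ P(x) log₂(P(x)/Q(x))

Computing term by term:
  P(1)·log₂(P(1)/Q(1)) = 0.01·log₂(0.01/0.6146) = -0.05942
  P(2)·log₂(P(2)/Q(2)) = 0.0907·log₂(0.0907/0.2732) = -0.14428
  P(3)·log₂(P(3)/Q(3)) = 0.4316·log₂(0.4316/0.0099) = 2.35055
  P(4)·log₂(P(4)/Q(4)) = 0.4677·log₂(0.4677/0.1023) = 1.02556

D_KL(P||Q) = -0.05942 - 0.14428 + 2.35055 + 1.02556 = 3.17241 ≈ 3.1724 bits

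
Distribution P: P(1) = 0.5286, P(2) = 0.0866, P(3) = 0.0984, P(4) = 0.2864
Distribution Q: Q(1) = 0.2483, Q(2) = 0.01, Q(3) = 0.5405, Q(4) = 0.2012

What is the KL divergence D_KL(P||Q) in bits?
0.7500 bits

D_KL(P||Q) = Σ P(x) log₂(P(x)/Q(x))

Computing term by term:
  P(1)·log₂(P(1)/Q(1)) = 0.5286·log₂(0.5286/0.2483) = 0.57622
  P(2)·log₂(P(2)/Q(2)) = 0.0866·log₂(0.0866/0.01) = 0.26970
  P(3)·log₂(P(3)/Q(3)) = 0.0984·log₂(0.0984/0.5405) = -0.24182
  P(4)·log₂(P(4)/Q(4)) = 0.2864·log₂(0.2864/0.2012) = 0.14589

D_KL(P||Q) = 0.57622 + 0.26970 - 0.24182 + 0.14589 = 0.74999 ≈ 0.7500 bits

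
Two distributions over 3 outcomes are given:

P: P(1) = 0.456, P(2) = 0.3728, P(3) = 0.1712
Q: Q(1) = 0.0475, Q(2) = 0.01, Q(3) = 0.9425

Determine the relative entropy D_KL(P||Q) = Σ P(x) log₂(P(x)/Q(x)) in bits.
3.0128 bits

D_KL(P||Q) = Σ P(x) log₂(P(x)/Q(x))

Computing term by term:
  P(1)·log₂(P(1)/Q(1)) = 0.456·log₂(0.456/0.0475) = 1.48794
  P(2)·log₂(P(2)/Q(2)) = 0.3728·log₂(0.3728/0.01) = 1.94614
  P(3)·log₂(P(3)/Q(3)) = 0.1712·log₂(0.1712/0.9425) = -0.42129

D_KL(P||Q) = 1.48794 + 1.94614 - 0.42129 = 3.01279 ≈ 3.0128 bits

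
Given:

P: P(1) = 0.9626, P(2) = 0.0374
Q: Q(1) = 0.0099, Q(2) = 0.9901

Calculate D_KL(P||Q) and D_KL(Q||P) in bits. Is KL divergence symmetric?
D_KL(P||Q) = 6.1796 bits, D_KL(Q||P) = 4.6143 bits. No, KL divergence is not symmetric.

D_KL(P||Q) = Σ P(x) log₂(P(x)/Q(x))

Computing term by term:
  P(1)·log₂(P(1)/Q(1)) = 0.9626·log₂(0.9626/0.0099) = 6.35640
  P(2)·log₂(P(2)/Q(2)) = 0.0374·log₂(0.0374/0.9901) = -0.17677

D_KL(P||Q) = 6.35640 - 0.17677 = 6.17963 ≈ 6.1796 bits

D_KL(Q||P) = Σ Q(x) log₂(Q(x)/P(x))

Computing term by term:
  Q(1)·log₂(Q(1)/P(1)) = 0.0099·log₂(0.0099/0.9626) = -0.06537
  Q(2)·log₂(Q(2)/P(2)) = 0.9901·log₂(0.9901/0.0374) = 4.67967

D_KL(Q||P) = -0.06537 + 4.67967 = 4.61430 ≈ 4.6143 bits

These are NOT equal (difference: 1.5653 bits). KL divergence is asymmetric: D_KL(P||Q) ≠ D_KL(Q||P) in general.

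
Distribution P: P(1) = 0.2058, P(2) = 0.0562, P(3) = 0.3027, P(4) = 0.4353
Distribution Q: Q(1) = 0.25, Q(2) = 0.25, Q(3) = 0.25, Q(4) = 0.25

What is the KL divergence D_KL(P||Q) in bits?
0.2530 bits

D_KL(P||Q) = Σ P(x) log₂(P(x)/Q(x))

Computing term by term:
  P(1)·log₂(P(1)/Q(1)) = 0.2058·log₂(0.2058/0.25) = -0.05776
  P(2)·log₂(P(2)/Q(2)) = 0.0562·log₂(0.0562/0.25) = -0.12101
  P(3)·log₂(P(3)/Q(3)) = 0.3027·log₂(0.3027/0.25) = 0.08353
  P(4)·log₂(P(4)/Q(4)) = 0.4353·log₂(0.4353/0.25) = 0.34828

D_KL(P||Q) = -0.05776 - 0.12101 + 0.08353 + 0.34828 = 0.25304 ≈ 0.2530 bits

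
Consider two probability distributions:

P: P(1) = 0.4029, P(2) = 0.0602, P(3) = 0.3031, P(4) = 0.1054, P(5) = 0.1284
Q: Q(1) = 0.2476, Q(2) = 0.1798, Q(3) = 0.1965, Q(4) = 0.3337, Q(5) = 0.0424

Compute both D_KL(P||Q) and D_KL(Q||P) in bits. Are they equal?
D_KL(P||Q) = 0.4075 bits, D_KL(Q||P) = 0.4741 bits. No, they are not equal.

D_KL(P||Q) = Σ P(x) log₂(P(x)/Q(x))

Computing term by term:
  P(1)·log₂(P(1)/Q(1)) = 0.4029·log₂(0.4029/0.2476) = 0.28300
  P(2)·log₂(P(2)/Q(2)) = 0.0602·log₂(0.0602/0.1798) = -0.09503
  P(3)·log₂(P(3)/Q(3)) = 0.3031·log₂(0.3031/0.1965) = 0.18952
  P(4)·log₂(P(4)/Q(4)) = 0.1054·log₂(0.1054/0.3337) = -0.17525
  P(5)·log₂(P(5)/Q(5)) = 0.1284·log₂(0.1284/0.0424) = 0.20525

D_KL(P||Q) = 0.28300 - 0.09503 + 0.18952 - 0.17525 + 0.20525 = 0.40749 ≈ 0.4075 bits

D_KL(Q||P) = Σ Q(x) log₂(Q(x)/P(x))

Computing term by term:
  Q(1)·log₂(Q(1)/P(1)) = 0.2476·log₂(0.2476/0.4029) = -0.17392
  Q(2)·log₂(Q(2)/P(2)) = 0.1798·log₂(0.1798/0.0602) = 0.28382
  Q(3)·log₂(Q(3)/P(3)) = 0.1965·log₂(0.1965/0.3031) = -0.12286
  Q(4)·log₂(Q(4)/P(4)) = 0.3337·log₂(0.3337/0.1054) = 0.55484
  Q(5)·log₂(Q(5)/P(5)) = 0.0424·log₂(0.0424/0.1284) = -0.06778

D_KL(Q||P) = -0.17392 + 0.28382 - 0.12286 + 0.55484 - 0.06778 = 0.47410 ≈ 0.4741 bits

These are NOT equal (difference: 0.0666 bits). KL divergence is asymmetric: D_KL(P||Q) ≠ D_KL(Q||P) in general.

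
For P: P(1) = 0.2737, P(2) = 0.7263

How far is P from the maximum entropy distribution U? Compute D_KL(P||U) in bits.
0.1533 bits

U(i) = 1/2 for all i

D_KL(P||U) = Σ P(x) log₂(P(x) / (1/2))
           = Σ P(x) log₂(P(x)) + log₂(2)
           = log₂(2) - H(P)

H(P) = -Σ P(x) log₂(P(x)):
  -P(1)·log₂(P(1)) = -(0.2737)·log₂(0.2737) = 0.51164
  -P(2)·log₂(P(2)) = -(0.7263)·log₂(0.7263) = 0.33509
H(P) = 0.51164 + 0.33509 = 0.84673 bits

log₂(2) = 1.00000 bits

D_KL(P||U) = 1.00000 - 0.84673 = 0.15327 ≈ 0.1533 bits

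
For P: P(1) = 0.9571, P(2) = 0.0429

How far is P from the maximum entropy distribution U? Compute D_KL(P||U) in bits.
0.7446 bits

U(i) = 1/2 for all i

D_KL(P||U) = Σ P(x) log₂(P(x) / (1/2))
           = Σ P(x) log₂(P(x)) + log₂(2)
           = log₂(2) - H(P)

H(P) = -Σ P(x) log₂(P(x)):
  -P(1)·log₂(P(1)) = -(0.9571)·log₂(0.9571) = 0.06054
  -P(2)·log₂(P(2)) = -(0.0429)·log₂(0.0429) = 0.19489
H(P) = 0.06054 + 0.19489 = 0.25543 bits

log₂(2) = 1.00000 bits

D_KL(P||U) = 1.00000 - 0.25543 = 0.74457 ≈ 0.7446 bits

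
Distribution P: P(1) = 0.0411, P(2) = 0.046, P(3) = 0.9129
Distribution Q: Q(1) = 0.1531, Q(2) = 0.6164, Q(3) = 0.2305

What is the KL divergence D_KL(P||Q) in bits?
1.5625 bits

D_KL(P||Q) = Σ P(x) log₂(P(x)/Q(x))

Computing term by term:
  P(1)·log₂(P(1)/Q(1)) = 0.0411·log₂(0.0411/0.1531) = -0.07798
  P(2)·log₂(P(2)/Q(2)) = 0.046·log₂(0.046/0.6164) = -0.17223
  P(3)·log₂(P(3)/Q(3)) = 0.9129·log₂(0.9129/0.2305) = 1.81274

D_KL(P||Q) = -0.07798 - 0.17223 + 1.81274 = 1.56253 ≈ 1.5625 bits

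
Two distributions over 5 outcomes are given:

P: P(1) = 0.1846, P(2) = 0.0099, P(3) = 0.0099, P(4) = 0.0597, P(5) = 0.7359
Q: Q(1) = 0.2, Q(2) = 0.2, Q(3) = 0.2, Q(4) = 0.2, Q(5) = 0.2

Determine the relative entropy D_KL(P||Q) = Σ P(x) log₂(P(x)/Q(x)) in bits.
1.1718 bits

D_KL(P||Q) = Σ P(x) log₂(P(x)/Q(x))

Computing term by term:
  P(1)·log₂(P(1)/Q(1)) = 0.1846·log₂(0.1846/0.2) = -0.02134
  P(2)·log₂(P(2)/Q(2)) = 0.0099·log₂(0.0099/0.2) = -0.04293
  P(3)·log₂(P(3)/Q(3)) = 0.0099·log₂(0.0099/0.2) = -0.04293
  P(4)·log₂(P(4)/Q(4)) = 0.0597·log₂(0.0597/0.2) = -0.10413
  P(5)·log₂(P(5)/Q(5)) = 0.7359·log₂(0.7359/0.2) = 1.38313

D_KL(P||Q) = -0.02134 - 0.04293 - 0.04293 - 0.10413 + 1.38313 = 1.17180 ≈ 1.1718 bits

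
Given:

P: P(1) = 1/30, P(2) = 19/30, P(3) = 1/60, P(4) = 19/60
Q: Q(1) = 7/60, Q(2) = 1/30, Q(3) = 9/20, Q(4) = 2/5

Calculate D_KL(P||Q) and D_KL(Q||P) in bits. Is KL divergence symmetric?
D_KL(P||Q) = 2.4441 bits, D_KL(Q||P) = 2.3438 bits. No, KL divergence is not symmetric.

D_KL(P||Q) = Σ P(x) log₂(P(x)/Q(x))

Computing term by term:
  P(1)·log₂(P(1)/Q(1)) = (1/30)·log₂((1/30)/(7/60)) = -0.06025
  P(2)·log₂(P(2)/Q(2)) = (19/30)·log₂((19/30)/(1/30)) = 2.69035
  P(3)·log₂(P(3)/Q(3)) = (1/60)·log₂((1/60)/(9/20)) = -0.07925
  P(4)·log₂(P(4)/Q(4)) = (19/60)·log₂((19/60)/(2/5)) = -0.10673

D_KL(P||Q) = -0.06025 + 2.69035 - 0.07925 - 0.10673 = 2.44412 ≈ 2.4441 bits

D_KL(Q||P) = Σ Q(x) log₂(Q(x)/P(x))

Computing term by term:
  Q(1)·log₂(Q(1)/P(1)) = (7/60)·log₂((7/60)/(1/30)) = 0.21086
  Q(2)·log₂(Q(2)/P(2)) = (1/30)·log₂((1/30)/(19/30)) = -0.14160
  Q(3)·log₂(Q(3)/P(3)) = (9/20)·log₂((9/20)/(1/60)) = 2.13970
  Q(4)·log₂(Q(4)/P(4)) = (2/5)·log₂((2/5)/(19/60)) = 0.13481

D_KL(Q||P) = 0.21086 - 0.14160 + 2.13970 + 0.13481 = 2.34377 ≈ 2.3438 bits

These are NOT equal (difference: 0.1003 bits). KL divergence is asymmetric: D_KL(P||Q) ≠ D_KL(Q||P) in general.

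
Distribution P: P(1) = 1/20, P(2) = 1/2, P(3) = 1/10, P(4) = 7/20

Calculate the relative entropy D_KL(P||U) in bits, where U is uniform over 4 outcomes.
0.4216 bits

U(i) = 1/4 for all i

D_KL(P||U) = Σ P(x) log₂(P(x) / (1/4))
           = Σ P(x) log₂(P(x)) + log₂(4)
           = log₂(4) - H(P)

H(P) = -Σ P(x) log₂(P(x)):
  -P(1)·log₂(P(1)) = -(1/20)·log₂(1/20) = 0.21610
  -P(2)·log₂(P(2)) = -(1/2)·log₂(1/2) = 0.50000
  -P(3)·log₂(P(3)) = -(1/10)·log₂(1/10) = 0.33219
  -P(4)·log₂(P(4)) = -(7/20)·log₂(7/20) = 0.53010
H(P) = 0.21610 + 0.50000 + 0.33219 + 0.53010 = 1.57839 bits

log₂(4) = 2.00000 bits

D_KL(P||U) = 2.00000 - 1.57839 = 0.42161 ≈ 0.4216 bits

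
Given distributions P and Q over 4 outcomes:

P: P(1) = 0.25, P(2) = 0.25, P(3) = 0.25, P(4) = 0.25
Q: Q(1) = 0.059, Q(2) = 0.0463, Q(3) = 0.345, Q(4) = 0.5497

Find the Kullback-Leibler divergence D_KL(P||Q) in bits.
0.7287 bits

D_KL(P||Q) = Σ P(x) log₂(P(x)/Q(x))

Computing term by term:
  P(1)·log₂(P(1)/Q(1)) = 0.25·log₂(0.25/0.059) = 0.52079
  P(2)·log₂(P(2)/Q(2)) = 0.25·log₂(0.25/0.0463) = 0.60821
  P(3)·log₂(P(3)/Q(3)) = 0.25·log₂(0.25/0.345) = -0.11617
  P(4)·log₂(P(4)/Q(4)) = 0.25·log₂(0.25/0.5497) = -0.28418

D_KL(P||Q) = 0.52079 + 0.60821 - 0.11617 - 0.28418 = 0.72865 ≈ 0.7287 bits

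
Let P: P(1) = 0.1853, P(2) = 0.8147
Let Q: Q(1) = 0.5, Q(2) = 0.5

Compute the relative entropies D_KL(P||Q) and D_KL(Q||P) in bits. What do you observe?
D_KL(P||Q) = 0.3085 bits, D_KL(Q||P) = 0.3639 bits. The two directions give different values (D_KL(Q||P) exceeds D_KL(P||Q) by 0.0554 bits): KL divergence is asymmetric.

D_KL(P||Q) = Σ P(x) log₂(P(x)/Q(x))

Computing term by term:
  P(1)·log₂(P(1)/Q(1)) = 0.1853·log₂(0.1853/0.5) = -0.26536
  P(2)·log₂(P(2)/Q(2)) = 0.8147·log₂(0.8147/0.5) = 0.57383

D_KL(P||Q) = -0.26536 + 0.57383 = 0.30847 ≈ 0.3085 bits

D_KL(Q||P) = Σ Q(x) log₂(Q(x)/P(x))

Computing term by term:
  Q(1)·log₂(Q(1)/P(1)) = 0.5·log₂(0.5/0.1853) = 0.71603
  Q(2)·log₂(Q(2)/P(2)) = 0.5·log₂(0.5/0.8147) = -0.35217

D_KL(Q||P) = 0.71603 - 0.35217 = 0.36386 ≈ 0.3639 bits

These are NOT equal (difference: 0.0554 bits). KL divergence is asymmetric: D_KL(P||Q) ≠ D_KL(Q||P) in general.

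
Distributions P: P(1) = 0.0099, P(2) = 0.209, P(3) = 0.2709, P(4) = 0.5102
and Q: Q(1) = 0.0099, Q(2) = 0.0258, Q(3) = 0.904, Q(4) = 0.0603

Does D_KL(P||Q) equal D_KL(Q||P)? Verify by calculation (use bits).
D_KL(P||Q) = 1.7316 bits, D_KL(Q||P) = 1.3080 bits. No — D_KL(P||Q) ≠ D_KL(Q||P) for this pair.

D_KL(P||Q) = Σ P(x) log₂(P(x)/Q(x))

Computing term by term:
  P(1)·log₂(P(1)/Q(1)) = 0.0099·log₂(0.0099/0.0099) = 0.00000
  P(2)·log₂(P(2)/Q(2)) = 0.209·log₂(0.209/0.0258) = 0.63077
  P(3)·log₂(P(3)/Q(3)) = 0.2709·log₂(0.2709/0.904) = -0.47098
  P(4)·log₂(P(4)/Q(4)) = 0.5102·log₂(0.5102/0.0603) = 1.57184

D_KL(P||Q) = 0.00000 + 0.63077 - 0.47098 + 1.57184 = 1.73163 ≈ 1.7316 bits

D_KL(Q||P) = Σ Q(x) log₂(Q(x)/P(x))

Computing term by term:
  Q(1)·log₂(Q(1)/P(1)) = 0.0099·log₂(0.0099/0.0099) = 0.00000
  Q(2)·log₂(Q(2)/P(2)) = 0.0258·log₂(0.0258/0.209) = -0.07787
  Q(3)·log₂(Q(3)/P(3)) = 0.904·log₂(0.904/0.2709) = 1.57166
  Q(4)·log₂(Q(4)/P(4)) = 0.0603·log₂(0.0603/0.5102) = -0.18577

D_KL(Q||P) = 0.00000 - 0.07787 + 1.57166 - 0.18577 = 1.30802 ≈ 1.3080 bits

These are NOT equal (difference: 0.4236 bits). KL divergence is asymmetric: D_KL(P||Q) ≠ D_KL(Q||P) in general.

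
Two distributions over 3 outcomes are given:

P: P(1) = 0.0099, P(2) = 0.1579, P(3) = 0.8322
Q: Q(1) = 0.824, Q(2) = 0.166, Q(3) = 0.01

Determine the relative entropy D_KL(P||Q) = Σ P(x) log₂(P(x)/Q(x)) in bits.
5.2339 bits

D_KL(P||Q) = Σ P(x) log₂(P(x)/Q(x))

Computing term by term:
  P(1)·log₂(P(1)/Q(1)) = 0.0099·log₂(0.0099/0.824) = -0.06315
  P(2)·log₂(P(2)/Q(2)) = 0.1579·log₂(0.1579/0.166) = -0.01140
  P(3)·log₂(P(3)/Q(3)) = 0.8322·log₂(0.8322/0.01) = 5.30849

D_KL(P||Q) = -0.06315 - 0.01140 + 5.30849 = 5.23394 ≈ 5.2339 bits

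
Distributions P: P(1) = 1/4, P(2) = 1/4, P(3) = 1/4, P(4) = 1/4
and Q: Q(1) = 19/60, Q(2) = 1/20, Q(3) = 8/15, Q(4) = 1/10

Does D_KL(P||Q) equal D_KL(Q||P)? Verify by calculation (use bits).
D_KL(P||Q) = 0.5524 bits, D_KL(Q||P) = 0.4427 bits. No — D_KL(P||Q) ≠ D_KL(Q||P) for this pair.

D_KL(P||Q) = Σ P(x) log₂(P(x)/Q(x))

Computing term by term:
  P(1)·log₂(P(1)/Q(1)) = (1/4)·log₂((1/4)/(19/60)) = -0.08526
  P(2)·log₂(P(2)/Q(2)) = (1/4)·log₂((1/4)/(1/20)) = 0.58048
  P(3)·log₂(P(3)/Q(3)) = (1/4)·log₂((1/4)/(8/15)) = -0.27328
  P(4)·log₂(P(4)/Q(4)) = (1/4)·log₂((1/4)/(1/10)) = 0.33048

D_KL(P||Q) = -0.08526 + 0.58048 - 0.27328 + 0.33048 = 0.55242 ≈ 0.5524 bits

D_KL(Q||P) = Σ Q(x) log₂(Q(x)/P(x))

Computing term by term:
  Q(1)·log₂(Q(1)/P(1)) = (19/60)·log₂((19/60)/(1/4)) = 0.10800
  Q(2)·log₂(Q(2)/P(2)) = (1/20)·log₂((1/20)/(1/4)) = -0.11610
  Q(3)·log₂(Q(3)/P(3)) = (8/15)·log₂((8/15)/(1/4)) = 0.58299
  Q(4)·log₂(Q(4)/P(4)) = (1/10)·log₂((1/10)/(1/4)) = -0.13219

D_KL(Q||P) = 0.10800 - 0.11610 + 0.58299 - 0.13219 = 0.44270 ≈ 0.4427 bits

These are NOT equal (difference: 0.1097 bits). KL divergence is asymmetric: D_KL(P||Q) ≠ D_KL(Q||P) in general.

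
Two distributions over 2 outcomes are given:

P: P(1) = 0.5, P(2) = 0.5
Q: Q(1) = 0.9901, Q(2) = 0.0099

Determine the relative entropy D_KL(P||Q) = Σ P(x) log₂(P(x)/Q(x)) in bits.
2.3364 bits

D_KL(P||Q) = Σ P(x) log₂(P(x)/Q(x))

Computing term by term:
  P(1)·log₂(P(1)/Q(1)) = 0.5·log₂(0.5/0.9901) = -0.49282
  P(2)·log₂(P(2)/Q(2)) = 0.5·log₂(0.5/0.0099) = 2.82918

D_KL(P||Q) = -0.49282 + 2.82918 = 2.33636 ≈ 2.3364 bits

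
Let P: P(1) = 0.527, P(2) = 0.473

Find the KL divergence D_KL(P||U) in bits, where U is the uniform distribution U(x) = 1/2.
0.0021 bits

U(i) = 1/2 for all i

D_KL(P||U) = Σ P(x) log₂(P(x) / (1/2))
           = Σ P(x) log₂(P(x)) + log₂(2)
           = log₂(2) - H(P)

H(P) = -Σ P(x) log₂(P(x)):
  -P(1)·log₂(P(1)) = -(0.527)·log₂(0.527) = 0.48701
  -P(2)·log₂(P(2)) = -(0.473)·log₂(0.473) = 0.51088
H(P) = 0.48701 + 0.51088 = 0.99789 bits

log₂(2) = 1.00000 bits

D_KL(P||U) = 1.00000 - 0.99789 = 0.00211 ≈ 0.0021 bits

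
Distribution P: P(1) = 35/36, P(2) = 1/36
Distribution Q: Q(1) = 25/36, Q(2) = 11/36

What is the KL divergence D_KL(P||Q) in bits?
0.3758 bits

D_KL(P||Q) = Σ P(x) log₂(P(x)/Q(x))

Computing term by term:
  P(1)·log₂(P(1)/Q(1)) = (35/36)·log₂((35/36)/(25/36)) = 0.47194
  P(2)·log₂(P(2)/Q(2)) = (1/36)·log₂((1/36)/(11/36)) = -0.09610

D_KL(P||Q) = 0.47194 - 0.09610 = 0.37584 ≈ 0.3758 bits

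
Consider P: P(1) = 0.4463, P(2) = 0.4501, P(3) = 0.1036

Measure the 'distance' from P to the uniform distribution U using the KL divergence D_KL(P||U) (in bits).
0.2083 bits

U(i) = 1/3 for all i

D_KL(P||U) = Σ P(x) log₂(P(x) / (1/3))
           = Σ P(x) log₂(P(x)) + log₂(3)
           = log₂(3) - H(P)

H(P) = -Σ P(x) log₂(P(x)):
  -P(1)·log₂(P(1)) = -(0.4463)·log₂(0.4463) = 0.51945
  -P(2)·log₂(P(2)) = -(0.4501)·log₂(0.4501) = 0.51837
  -P(3)·log₂(P(3)) = -(0.1036)·log₂(0.1036) = 0.33887
H(P) = 0.51945 + 0.51837 + 0.33887 = 1.37669 bits

log₂(3) = 1.58496 bits

D_KL(P||U) = 1.58496 - 1.37669 = 0.20827 ≈ 0.2083 bits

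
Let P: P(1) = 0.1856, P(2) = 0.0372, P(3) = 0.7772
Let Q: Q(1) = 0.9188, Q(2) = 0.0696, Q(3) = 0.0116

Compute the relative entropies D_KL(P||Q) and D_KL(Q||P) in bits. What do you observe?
D_KL(P||Q) = 4.2527 bits, D_KL(Q||P) = 2.1127 bits. The two directions give different values (D_KL(P||Q) exceeds D_KL(Q||P) by 2.1400 bits): KL divergence is asymmetric.

D_KL(P||Q) = Σ P(x) log₂(P(x)/Q(x))

Computing term by term:
  P(1)·log₂(P(1)/Q(1)) = 0.1856·log₂(0.1856/0.9188) = -0.42828
  P(2)·log₂(P(2)/Q(2)) = 0.0372·log₂(0.0372/0.0696) = -0.03362
  P(3)·log₂(P(3)/Q(3)) = 0.7772·log₂(0.7772/0.0116) = 4.71456

D_KL(P||Q) = -0.42828 - 0.03362 + 4.71456 = 4.25266 ≈ 4.2527 bits

D_KL(Q||P) = Σ Q(x) log₂(Q(x)/P(x))

Computing term by term:
  Q(1)·log₂(Q(1)/P(1)) = 0.9188·log₂(0.9188/0.1856) = 2.12018
  Q(2)·log₂(Q(2)/P(2)) = 0.0696·log₂(0.0696/0.0372) = 0.06290
  Q(3)·log₂(Q(3)/P(3)) = 0.0116·log₂(0.0116/0.7772) = -0.07037

D_KL(Q||P) = 2.12018 + 0.06290 - 0.07037 = 2.11271 ≈ 2.1127 bits

These are NOT equal (difference: 2.1400 bits). KL divergence is asymmetric: D_KL(P||Q) ≠ D_KL(Q||P) in general.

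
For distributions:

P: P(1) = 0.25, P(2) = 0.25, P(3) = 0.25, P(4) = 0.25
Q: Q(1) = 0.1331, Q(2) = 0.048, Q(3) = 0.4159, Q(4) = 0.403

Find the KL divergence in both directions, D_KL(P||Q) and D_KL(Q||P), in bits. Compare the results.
D_KL(P||Q) = 0.4668 bits, D_KL(Q||P) = 0.3477 bits. D_KL(P||Q) is larger than D_KL(Q||P) by 0.1191 bits; the two directions differ.

D_KL(P||Q) = Σ P(x) log₂(P(x)/Q(x))

Computing term by term:
  P(1)·log₂(P(1)/Q(1)) = 0.25·log₂(0.25/0.1331) = 0.22735
  P(2)·log₂(P(2)/Q(2)) = 0.25·log₂(0.25/0.048) = 0.59521
  P(3)·log₂(P(3)/Q(3)) = 0.25·log₂(0.25/0.4159) = -0.18358
  P(4)·log₂(P(4)/Q(4)) = 0.25·log₂(0.25/0.403) = -0.17221

D_KL(P||Q) = 0.22735 + 0.59521 - 0.18358 - 0.17221 = 0.46677 ≈ 0.4668 bits

D_KL(Q||P) = Σ Q(x) log₂(Q(x)/P(x))

Computing term by term:
  Q(1)·log₂(Q(1)/P(1)) = 0.1331·log₂(0.1331/0.25) = -0.12104
  Q(2)·log₂(Q(2)/P(2)) = 0.048·log₂(0.048/0.25) = -0.11428
  Q(3)·log₂(Q(3)/P(3)) = 0.4159·log₂(0.4159/0.25) = 0.30540
  Q(4)·log₂(Q(4)/P(4)) = 0.403·log₂(0.403/0.25) = 0.27761

D_KL(Q||P) = -0.12104 - 0.11428 + 0.30540 + 0.27761 = 0.34769 ≈ 0.3477 bits

These are NOT equal (difference: 0.1191 bits). KL divergence is asymmetric: D_KL(P||Q) ≠ D_KL(Q||P) in general.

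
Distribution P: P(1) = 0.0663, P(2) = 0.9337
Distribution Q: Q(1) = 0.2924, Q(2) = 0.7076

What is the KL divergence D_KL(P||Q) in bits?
0.2316 bits

D_KL(P||Q) = Σ P(x) log₂(P(x)/Q(x))

Computing term by term:
  P(1)·log₂(P(1)/Q(1)) = 0.0663·log₂(0.0663/0.2924) = -0.14194
  P(2)·log₂(P(2)/Q(2)) = 0.9337·log₂(0.9337/0.7076) = 0.37350

D_KL(P||Q) = -0.14194 + 0.37350 = 0.23156 ≈ 0.2316 bits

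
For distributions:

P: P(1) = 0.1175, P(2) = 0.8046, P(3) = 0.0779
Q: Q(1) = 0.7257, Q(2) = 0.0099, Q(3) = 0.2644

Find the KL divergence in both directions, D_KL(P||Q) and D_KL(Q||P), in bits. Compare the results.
D_KL(P||Q) = 4.6590 bits, D_KL(Q||P) = 2.3095 bits. D_KL(P||Q) is larger than D_KL(Q||P) by 2.3495 bits; the two directions differ.

D_KL(P||Q) = Σ P(x) log₂(P(x)/Q(x))

Computing term by term:
  P(1)·log₂(P(1)/Q(1)) = 0.1175·log₂(0.1175/0.7257) = -0.30864
  P(2)·log₂(P(2)/Q(2)) = 0.8046·log₂(0.8046/0.0099) = 5.10495
  P(3)·log₂(P(3)/Q(3)) = 0.0779·log₂(0.0779/0.2644) = -0.13734

D_KL(P||Q) = -0.30864 + 5.10495 - 0.13734 = 4.65897 ≈ 4.6590 bits

D_KL(Q||P) = Σ Q(x) log₂(Q(x)/P(x))

Computing term by term:
  Q(1)·log₂(Q(1)/P(1)) = 0.7257·log₂(0.7257/0.1175) = 1.90621
  Q(2)·log₂(Q(2)/P(2)) = 0.0099·log₂(0.0099/0.8046) = -0.06281
  Q(3)·log₂(Q(3)/P(3)) = 0.2644·log₂(0.2644/0.0779) = 0.46614

D_KL(Q||P) = 1.90621 - 0.06281 + 0.46614 = 2.30954 ≈ 2.3095 bits

These are NOT equal (difference: 2.3495 bits). KL divergence is asymmetric: D_KL(P||Q) ≠ D_KL(Q||P) in general.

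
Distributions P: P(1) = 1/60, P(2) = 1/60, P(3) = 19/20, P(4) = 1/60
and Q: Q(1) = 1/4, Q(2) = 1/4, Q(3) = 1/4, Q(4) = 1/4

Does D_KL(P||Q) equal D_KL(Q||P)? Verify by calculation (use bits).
D_KL(P||Q) = 1.6344 bits, D_KL(Q||P) = 2.4487 bits. No — D_KL(P||Q) ≠ D_KL(Q||P) for this pair.

D_KL(P||Q) = Σ P(x) log₂(P(x)/Q(x))

Computing term by term:
  P(1)·log₂(P(1)/Q(1)) = (1/60)·log₂((1/60)/(1/4)) = -0.06511
  P(2)·log₂(P(2)/Q(2)) = (1/60)·log₂((1/60)/(1/4)) = -0.06511
  P(3)·log₂(P(3)/Q(3)) = (19/20)·log₂((19/20)/(1/4)) = 1.82970
  P(4)·log₂(P(4)/Q(4)) = (1/60)·log₂((1/60)/(1/4)) = -0.06511

D_KL(P||Q) = -0.06511 - 0.06511 + 1.82970 - 0.06511 = 1.63437 ≈ 1.6344 bits

D_KL(Q||P) = Σ Q(x) log₂(Q(x)/P(x))

Computing term by term:
  Q(1)·log₂(Q(1)/P(1)) = (1/4)·log₂((1/4)/(1/60)) = 0.97672
  Q(2)·log₂(Q(2)/P(2)) = (1/4)·log₂((1/4)/(1/60)) = 0.97672
  Q(3)·log₂(Q(3)/P(3)) = (1/4)·log₂((1/4)/(19/20)) = -0.48150
  Q(4)·log₂(Q(4)/P(4)) = (1/4)·log₂((1/4)/(1/60)) = 0.97672

D_KL(Q||P) = 0.97672 + 0.97672 - 0.48150 + 0.97672 = 2.44866 ≈ 2.4487 bits

These are NOT equal (difference: 0.8143 bits). KL divergence is asymmetric: D_KL(P||Q) ≠ D_KL(Q||P) in general.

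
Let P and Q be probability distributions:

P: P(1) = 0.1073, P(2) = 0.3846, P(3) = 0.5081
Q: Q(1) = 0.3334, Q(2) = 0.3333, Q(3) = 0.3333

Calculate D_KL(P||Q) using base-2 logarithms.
0.2130 bits

D_KL(P||Q) = Σ P(x) log₂(P(x)/Q(x))

Computing term by term:
  P(1)·log₂(P(1)/Q(1)) = 0.1073·log₂(0.1073/0.3334) = -0.17550
  P(2)·log₂(P(2)/Q(2)) = 0.3846·log₂(0.3846/0.3333) = 0.07943
  P(3)·log₂(P(3)/Q(3)) = 0.5081·log₂(0.5081/0.3333) = 0.30907

D_KL(P||Q) = -0.17550 + 0.07943 + 0.30907 = 0.21300 ≈ 0.2130 bits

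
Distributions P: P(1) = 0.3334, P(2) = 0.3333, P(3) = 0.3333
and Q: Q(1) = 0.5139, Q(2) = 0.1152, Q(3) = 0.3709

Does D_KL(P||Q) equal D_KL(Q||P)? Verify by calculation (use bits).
D_KL(P||Q) = 0.2513 bits, D_KL(Q||P) = 0.2014 bits. No — D_KL(P||Q) ≠ D_KL(Q||P) for this pair.

D_KL(P||Q) = Σ P(x) log₂(P(x)/Q(x))

Computing term by term:
  P(1)·log₂(P(1)/Q(1)) = 0.3334·log₂(0.3334/0.5139) = -0.20812
  P(2)·log₂(P(2)/Q(2)) = 0.3333·log₂(0.3333/0.1152) = 0.51084
  P(3)·log₂(P(3)/Q(3)) = 0.3333·log₂(0.3333/0.3709) = -0.05140

D_KL(P||Q) = -0.20812 + 0.51084 - 0.05140 = 0.25132 ≈ 0.2513 bits

D_KL(Q||P) = Σ Q(x) log₂(Q(x)/P(x))

Computing term by term:
  Q(1)·log₂(Q(1)/P(1)) = 0.5139·log₂(0.5139/0.3334) = 0.32079
  Q(2)·log₂(Q(2)/P(2)) = 0.1152·log₂(0.1152/0.3333) = -0.17656
  Q(3)·log₂(Q(3)/P(3)) = 0.3709·log₂(0.3709/0.3333) = 0.05720

D_KL(Q||P) = 0.32079 - 0.17656 + 0.05720 = 0.20143 ≈ 0.2014 bits

These are NOT equal (difference: 0.0499 bits). KL divergence is asymmetric: D_KL(P||Q) ≠ D_KL(Q||P) in general.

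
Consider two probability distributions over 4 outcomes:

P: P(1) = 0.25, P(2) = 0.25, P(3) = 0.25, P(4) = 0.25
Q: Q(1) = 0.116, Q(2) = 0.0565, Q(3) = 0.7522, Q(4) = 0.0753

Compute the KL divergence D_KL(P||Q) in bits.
0.8489 bits

D_KL(P||Q) = Σ P(x) log₂(P(x)/Q(x))

Computing term by term:
  P(1)·log₂(P(1)/Q(1)) = 0.25·log₂(0.25/0.116) = 0.27695
  P(2)·log₂(P(2)/Q(2)) = 0.25·log₂(0.25/0.0565) = 0.53640
  P(3)·log₂(P(3)/Q(3)) = 0.25·log₂(0.25/0.7522) = -0.39730
  P(4)·log₂(P(4)/Q(4)) = 0.25·log₂(0.25/0.0753) = 0.43280

D_KL(P||Q) = 0.27695 + 0.53640 - 0.39730 + 0.43280 = 0.84885 ≈ 0.8489 bits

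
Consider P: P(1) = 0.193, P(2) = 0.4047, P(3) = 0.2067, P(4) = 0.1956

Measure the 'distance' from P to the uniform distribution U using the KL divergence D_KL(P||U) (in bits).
0.0832 bits

U(i) = 1/4 for all i

D_KL(P||U) = Σ P(x) log₂(P(x) / (1/4))
           = Σ P(x) log₂(P(x)) + log₂(4)
           = log₂(4) - H(P)

H(P) = -Σ P(x) log₂(P(x)):
  -P(1)·log₂(P(1)) = -(0.193)·log₂(0.193) = 0.45805
  -P(2)·log₂(P(2)) = -(0.4047)·log₂(0.4047) = 0.52816
  -P(3)·log₂(P(3)) = -(0.2067)·log₂(0.2067) = 0.47012
  -P(4)·log₂(P(4)) = -(0.1956)·log₂(0.1956) = 0.46045
H(P) = 0.45805 + 0.52816 + 0.47012 + 0.46045 = 1.91678 bits

log₂(4) = 2.00000 bits

D_KL(P||U) = 2.00000 - 1.91678 = 0.08322 ≈ 0.0832 bits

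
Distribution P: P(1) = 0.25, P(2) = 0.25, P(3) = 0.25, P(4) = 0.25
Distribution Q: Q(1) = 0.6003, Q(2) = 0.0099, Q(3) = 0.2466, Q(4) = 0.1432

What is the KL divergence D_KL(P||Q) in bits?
1.0546 bits

D_KL(P||Q) = Σ P(x) log₂(P(x)/Q(x))

Computing term by term:
  P(1)·log₂(P(1)/Q(1)) = 0.25·log₂(0.25/0.6003) = -0.31594
  P(2)·log₂(P(2)/Q(2)) = 0.25·log₂(0.25/0.0099) = 1.16459
  P(3)·log₂(P(3)/Q(3)) = 0.25·log₂(0.25/0.2466) = 0.00494
  P(4)·log₂(P(4)/Q(4)) = 0.25·log₂(0.25/0.1432) = 0.20097

D_KL(P||Q) = -0.31594 + 1.16459 + 0.00494 + 0.20097 = 1.05456 ≈ 1.0546 bits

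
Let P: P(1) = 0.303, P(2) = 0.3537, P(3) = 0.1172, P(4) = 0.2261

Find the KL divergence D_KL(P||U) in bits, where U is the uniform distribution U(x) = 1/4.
0.1002 bits

U(i) = 1/4 for all i

D_KL(P||U) = Σ P(x) log₂(P(x) / (1/4))
           = Σ P(x) log₂(P(x)) + log₂(4)
           = log₂(4) - H(P)

H(P) = -Σ P(x) log₂(P(x)):
  -P(1)·log₂(P(1)) = -(0.303)·log₂(0.303) = 0.52195
  -P(2)·log₂(P(2)) = -(0.3537)·log₂(0.3537) = 0.53034
  -P(3)·log₂(P(3)) = -(0.1172)·log₂(0.1172) = 0.36249
  -P(4)·log₂(P(4)) = -(0.2261)·log₂(0.2261) = 0.48498
H(P) = 0.52195 + 0.53034 + 0.36249 + 0.48498 = 1.89976 bits

log₂(4) = 2.00000 bits

D_KL(P||U) = 2.00000 - 1.89976 = 0.10024 ≈ 0.1002 bits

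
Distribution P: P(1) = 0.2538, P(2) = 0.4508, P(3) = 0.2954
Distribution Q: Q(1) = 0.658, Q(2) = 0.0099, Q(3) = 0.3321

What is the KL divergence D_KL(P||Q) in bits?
2.0847 bits

D_KL(P||Q) = Σ P(x) log₂(P(x)/Q(x))

Computing term by term:
  P(1)·log₂(P(1)/Q(1)) = 0.2538·log₂(0.2538/0.658) = -0.34882
  P(2)·log₂(P(2)/Q(2)) = 0.4508·log₂(0.4508/0.0099) = 2.48342
  P(3)·log₂(P(3)/Q(3)) = 0.2954·log₂(0.2954/0.3321) = -0.04991

D_KL(P||Q) = -0.34882 + 2.48342 - 0.04991 = 2.08469 ≈ 2.0847 bits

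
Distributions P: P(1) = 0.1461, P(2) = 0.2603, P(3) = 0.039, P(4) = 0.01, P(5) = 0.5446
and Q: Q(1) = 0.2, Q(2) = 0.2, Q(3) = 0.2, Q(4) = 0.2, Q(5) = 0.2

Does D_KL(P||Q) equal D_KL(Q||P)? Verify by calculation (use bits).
D_KL(P||Q) = 0.6846 bits, D_KL(Q||P) = 1.0616 bits. No — D_KL(P||Q) ≠ D_KL(Q||P) for this pair.

D_KL(P||Q) = Σ P(x) log₂(P(x)/Q(x))

Computing term by term:
  P(1)·log₂(P(1)/Q(1)) = 0.1461·log₂(0.1461/0.2) = -0.06619
  P(2)·log₂(P(2)/Q(2)) = 0.2603·log₂(0.2603/0.2) = 0.09896
  P(3)·log₂(P(3)/Q(3)) = 0.039·log₂(0.039/0.2) = -0.09198
  P(4)·log₂(P(4)/Q(4)) = 0.01·log₂(0.01/0.2) = -0.04322
  P(5)·log₂(P(5)/Q(5)) = 0.5446·log₂(0.5446/0.2) = 0.78705

D_KL(P||Q) = -0.06619 + 0.09896 - 0.09198 - 0.04322 + 0.78705 = 0.68462 ≈ 0.6846 bits

D_KL(Q||P) = Σ Q(x) log₂(Q(x)/P(x))

Computing term by term:
  Q(1)·log₂(Q(1)/P(1)) = 0.2·log₂(0.2/0.1461) = 0.09061
  Q(2)·log₂(Q(2)/P(2)) = 0.2·log₂(0.2/0.2603) = -0.07604
  Q(3)·log₂(Q(3)/P(3)) = 0.2·log₂(0.2/0.039) = 0.47169
  Q(4)·log₂(Q(4)/P(4)) = 0.2·log₂(0.2/0.01) = 0.86439
  Q(5)·log₂(Q(5)/P(5)) = 0.2·log₂(0.2/0.5446) = -0.28904

D_KL(Q||P) = 0.09061 - 0.07604 + 0.47169 + 0.86439 - 0.28904 = 1.06161 ≈ 1.0616 bits

These are NOT equal (difference: 0.3770 bits). KL divergence is asymmetric: D_KL(P||Q) ≠ D_KL(Q||P) in general.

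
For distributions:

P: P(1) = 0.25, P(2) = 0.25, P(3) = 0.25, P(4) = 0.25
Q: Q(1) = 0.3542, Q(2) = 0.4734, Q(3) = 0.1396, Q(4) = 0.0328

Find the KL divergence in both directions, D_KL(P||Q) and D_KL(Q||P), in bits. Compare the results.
D_KL(P||Q) = 0.5868 bits, D_KL(Q||P) = 0.4006 bits. D_KL(P||Q) is larger than D_KL(Q||P) by 0.1862 bits; the two directions differ.

D_KL(P||Q) = Σ P(x) log₂(P(x)/Q(x))

Computing term by term:
  P(1)·log₂(P(1)/Q(1)) = 0.25·log₂(0.25/0.3542) = -0.12566
  P(2)·log₂(P(2)/Q(2)) = 0.25·log₂(0.25/0.4734) = -0.23028
  P(3)·log₂(P(3)/Q(3)) = 0.25·log₂(0.25/0.1396) = 0.21016
  P(4)·log₂(P(4)/Q(4)) = 0.25·log₂(0.25/0.0328) = 0.73254

D_KL(P||Q) = -0.12566 - 0.23028 + 0.21016 + 0.73254 = 0.58676 ≈ 0.5868 bits

D_KL(Q||P) = Σ Q(x) log₂(Q(x)/P(x))

Computing term by term:
  Q(1)·log₂(Q(1)/P(1)) = 0.3542·log₂(0.3542/0.25) = 0.17803
  Q(2)·log₂(Q(2)/P(2)) = 0.4734·log₂(0.4734/0.25) = 0.43606
  Q(3)·log₂(Q(3)/P(3)) = 0.1396·log₂(0.1396/0.25) = -0.11735
  Q(4)·log₂(Q(4)/P(4)) = 0.0328·log₂(0.0328/0.25) = -0.09611

D_KL(Q||P) = 0.17803 + 0.43606 - 0.11735 - 0.09611 = 0.40063 ≈ 0.4006 bits

These are NOT equal (difference: 0.1862 bits). KL divergence is asymmetric: D_KL(P||Q) ≠ D_KL(Q||P) in general.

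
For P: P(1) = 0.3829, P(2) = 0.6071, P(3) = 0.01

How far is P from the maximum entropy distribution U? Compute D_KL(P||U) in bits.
0.5511 bits

U(i) = 1/3 for all i

D_KL(P||U) = Σ P(x) log₂(P(x) / (1/3))
           = Σ P(x) log₂(P(x)) + log₂(3)
           = log₂(3) - H(P)

H(P) = -Σ P(x) log₂(P(x)):
  -P(1)·log₂(P(1)) = -(0.3829)·log₂(0.3829) = 0.53030
  -P(2)·log₂(P(2)) = -(0.6071)·log₂(0.6071) = 0.43711
  -P(3)·log₂(P(3)) = -(0.01)·log₂(0.01) = 0.06644
H(P) = 0.53030 + 0.43711 + 0.06644 = 1.03385 bits

log₂(3) = 1.58496 bits

D_KL(P||U) = 1.58496 - 1.03385 = 0.55111 ≈ 0.5511 bits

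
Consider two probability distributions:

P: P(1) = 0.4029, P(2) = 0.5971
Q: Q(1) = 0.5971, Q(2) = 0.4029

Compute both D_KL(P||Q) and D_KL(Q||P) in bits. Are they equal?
D_KL(P||Q) = 0.1102 bits, D_KL(Q||P) = 0.1102 bits. Yes, in this case they are equal (although KL divergence is not symmetric in general).

D_KL(P||Q) = Σ P(x) log₂(P(x)/Q(x))

Computing term by term:
  P(1)·log₂(P(1)/Q(1)) = 0.4029·log₂(0.4029/0.5971) = -0.22867
  P(2)·log₂(P(2)/Q(2)) = 0.5971·log₂(0.5971/0.4029) = 0.33888

D_KL(P||Q) = -0.22867 + 0.33888 = 0.11021 ≈ 0.1102 bits

D_KL(Q||P) = Σ Q(x) log₂(Q(x)/P(x))

Computing term by term:
  Q(1)·log₂(Q(1)/P(1)) = 0.5971·log₂(0.5971/0.4029) = 0.33888
  Q(2)·log₂(Q(2)/P(2)) = 0.4029·log₂(0.4029/0.5971) = -0.22867

D_KL(Q||P) = 0.33888 - 0.22867 = 0.11021 ≈ 0.1102 bits

These ARE equal here. Q is P with outcomes relabeled (Q(1) = P(2), Q(2) = P(1)) by a relabeling that is its own inverse, so the two sums contain exactly the same terms in a different order. This is a special case — KL divergence is not symmetric in general: D_KL(P||Q) ≠ D_KL(Q||P) for most P, Q.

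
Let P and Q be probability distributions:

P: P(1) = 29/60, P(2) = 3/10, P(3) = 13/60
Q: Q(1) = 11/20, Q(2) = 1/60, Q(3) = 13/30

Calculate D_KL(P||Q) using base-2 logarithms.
0.9442 bits

D_KL(P||Q) = Σ P(x) log₂(P(x)/Q(x))

Computing term by term:
  P(1)·log₂(P(1)/Q(1)) = (29/60)·log₂((29/60)/(11/20)) = -0.09010
  P(2)·log₂(P(2)/Q(2)) = (3/10)·log₂((3/10)/(1/60)) = 1.25098
  P(3)·log₂(P(3)/Q(3)) = (13/60)·log₂((13/60)/(13/30)) = -0.21667

D_KL(P||Q) = -0.09010 + 1.25098 - 0.21667 = 0.94421 ≈ 0.9442 bits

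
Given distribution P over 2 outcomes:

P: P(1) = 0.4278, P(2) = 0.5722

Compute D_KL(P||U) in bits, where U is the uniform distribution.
0.0151 bits

U(i) = 1/2 for all i

D_KL(P||U) = Σ P(x) log₂(P(x) / (1/2))
           = Σ P(x) log₂(P(x)) + log₂(2)
           = log₂(2) - H(P)

H(P) = -Σ P(x) log₂(P(x)):
  -P(1)·log₂(P(1)) = -(0.4278)·log₂(0.4278) = 0.52405
  -P(2)·log₂(P(2)) = -(0.5722)·log₂(0.5722) = 0.46085
H(P) = 0.52405 + 0.46085 = 0.98490 bits

log₂(2) = 1.00000 bits

D_KL(P||U) = 1.00000 - 0.98490 = 0.01510 ≈ 0.0151 bits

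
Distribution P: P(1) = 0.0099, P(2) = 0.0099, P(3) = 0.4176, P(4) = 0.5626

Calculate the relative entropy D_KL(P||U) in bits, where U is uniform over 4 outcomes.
0.8752 bits

U(i) = 1/4 for all i

D_KL(P||U) = Σ P(x) log₂(P(x) / (1/4))
           = Σ P(x) log₂(P(x)) + log₂(4)
           = log₂(4) - H(P)

H(P) = -Σ P(x) log₂(P(x)):
  -P(1)·log₂(P(1)) = -(0.0099)·log₂(0.0099) = 0.06592
  -P(2)·log₂(P(2)) = -(0.0099)·log₂(0.0099) = 0.06592
  -P(3)·log₂(P(3)) = -(0.4176)·log₂(0.4176) = 0.52610
  -P(4)·log₂(P(4)) = -(0.5626)·log₂(0.5626) = 0.46686
H(P) = 0.06592 + 0.06592 + 0.52610 + 0.46686 = 1.12480 bits

log₂(4) = 2.00000 bits

D_KL(P||U) = 2.00000 - 1.12480 = 0.87520 ≈ 0.8752 bits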